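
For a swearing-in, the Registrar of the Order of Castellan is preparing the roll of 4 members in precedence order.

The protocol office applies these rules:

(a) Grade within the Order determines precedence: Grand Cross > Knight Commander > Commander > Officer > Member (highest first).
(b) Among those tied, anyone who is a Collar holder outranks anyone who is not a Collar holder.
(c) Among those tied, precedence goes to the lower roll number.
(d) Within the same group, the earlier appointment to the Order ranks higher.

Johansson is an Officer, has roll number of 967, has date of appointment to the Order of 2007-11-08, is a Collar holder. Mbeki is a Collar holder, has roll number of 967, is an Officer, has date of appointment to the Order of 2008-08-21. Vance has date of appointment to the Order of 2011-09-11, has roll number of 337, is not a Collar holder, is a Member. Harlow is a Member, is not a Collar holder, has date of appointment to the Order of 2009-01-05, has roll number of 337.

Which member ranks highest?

By grade within the Order: Johansson and Mbeki (Officer); then Harlow and Vance (Member).
Johansson and Mbeki are each a Collar holder, so the next rule applies.
Johansson and Mbeki both have roll number 967, so the next rule applies.
Among Johansson and Mbeki, by date of appointment to the Order (earlier first): Johansson (2007-11-08) before Mbeki (2008-08-21).
Harlow and Vance are each not a Collar holder, so the next rule applies.
Harlow and Vance both have roll number 337, so the next rule applies.
Among Harlow and Vance, by date of appointment to the Order (earlier first): Harlow (2009-01-05) before Vance (2011-09-11).
Order: Johansson, Mbeki, Harlow, Vance.

Johansson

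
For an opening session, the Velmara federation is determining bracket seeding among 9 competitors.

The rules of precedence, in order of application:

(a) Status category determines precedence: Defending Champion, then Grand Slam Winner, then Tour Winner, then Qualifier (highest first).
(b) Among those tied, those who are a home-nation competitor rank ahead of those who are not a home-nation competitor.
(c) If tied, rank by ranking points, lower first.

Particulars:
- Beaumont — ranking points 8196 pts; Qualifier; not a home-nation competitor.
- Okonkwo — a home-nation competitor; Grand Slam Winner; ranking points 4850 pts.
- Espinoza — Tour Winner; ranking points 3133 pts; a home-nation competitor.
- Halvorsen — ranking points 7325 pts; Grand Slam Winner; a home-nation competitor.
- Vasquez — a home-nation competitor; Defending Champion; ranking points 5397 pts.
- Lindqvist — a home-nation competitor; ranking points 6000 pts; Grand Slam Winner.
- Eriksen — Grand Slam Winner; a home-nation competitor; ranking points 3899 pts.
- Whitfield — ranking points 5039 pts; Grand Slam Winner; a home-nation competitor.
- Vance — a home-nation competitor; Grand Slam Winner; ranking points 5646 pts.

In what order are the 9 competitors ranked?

Vasquez, Eriksen, Okonkwo, Whitfield, Vance, Lindqvist, Halvorsen, Espinoza, Beaumont

By status category: Vasquez (Defending Champion); then Eriksen, Okonkwo, Whitfield, Vance, Lindqvist and Halvorsen (Grand Slam Winner); then Espinoza (Tour Winner); then Beaumont (Qualifier).
Eriksen, Okonkwo, Whitfield, Vance, Lindqvist and Halvorsen are each a home-nation competitor, so the next rule applies.
Among Eriksen, Okonkwo, Whitfield, Vance, Lindqvist and Halvorsen, by ranking points (lower first): Eriksen (3899 pts) before Okonkwo (4850 pts) before Whitfield (5039 pts) before Vance (5646 pts) before Lindqvist (6000 pts) before Halvorsen (7325 pts).
Full order: Vasquez, Eriksen, Okonkwo, Whitfield, Vance, Lindqvist, Halvorsen, Espinoza, Beaumont.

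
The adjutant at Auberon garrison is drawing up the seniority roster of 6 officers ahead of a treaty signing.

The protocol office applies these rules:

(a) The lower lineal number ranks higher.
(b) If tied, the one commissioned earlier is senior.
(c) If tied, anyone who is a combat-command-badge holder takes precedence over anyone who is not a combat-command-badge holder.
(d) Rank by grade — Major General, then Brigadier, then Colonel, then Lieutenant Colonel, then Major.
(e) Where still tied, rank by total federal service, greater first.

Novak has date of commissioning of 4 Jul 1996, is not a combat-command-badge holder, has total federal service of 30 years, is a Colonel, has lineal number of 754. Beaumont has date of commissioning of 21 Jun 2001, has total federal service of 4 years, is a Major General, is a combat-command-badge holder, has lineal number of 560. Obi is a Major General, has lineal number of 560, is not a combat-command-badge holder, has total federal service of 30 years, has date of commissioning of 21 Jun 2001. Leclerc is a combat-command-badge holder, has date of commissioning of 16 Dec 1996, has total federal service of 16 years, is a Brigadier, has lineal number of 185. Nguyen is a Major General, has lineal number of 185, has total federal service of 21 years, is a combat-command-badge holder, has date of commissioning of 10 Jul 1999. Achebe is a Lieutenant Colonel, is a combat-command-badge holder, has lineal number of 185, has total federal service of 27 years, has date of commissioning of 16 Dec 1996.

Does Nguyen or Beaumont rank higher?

By lineal number (lower first): Leclerc, Achebe and Nguyen (each 185); then Beaumont and Obi (both 560); then Novak (754).
Among Leclerc, Achebe and Nguyen, by date of commissioning (earlier first): Leclerc and Achebe (16 Dec 1996) before Nguyen (10 Jul 1999).
Leclerc and Achebe are each a combat-command-badge holder, so the next rule applies.
Among Leclerc and Achebe, by grade: Leclerc (Brigadier) before Achebe (Lieutenant Colonel).
Beaumont and Obi both have date of commissioning 21 Jun 2001, so the next rule applies.
Among Beaumont and Obi, a combat-command-badge holder before not a combat-command-badge holder: Beaumont (a combat-command-badge holder) before Obi (not a combat-command-badge holder).
So Nguyen takes precedence.

Nguyen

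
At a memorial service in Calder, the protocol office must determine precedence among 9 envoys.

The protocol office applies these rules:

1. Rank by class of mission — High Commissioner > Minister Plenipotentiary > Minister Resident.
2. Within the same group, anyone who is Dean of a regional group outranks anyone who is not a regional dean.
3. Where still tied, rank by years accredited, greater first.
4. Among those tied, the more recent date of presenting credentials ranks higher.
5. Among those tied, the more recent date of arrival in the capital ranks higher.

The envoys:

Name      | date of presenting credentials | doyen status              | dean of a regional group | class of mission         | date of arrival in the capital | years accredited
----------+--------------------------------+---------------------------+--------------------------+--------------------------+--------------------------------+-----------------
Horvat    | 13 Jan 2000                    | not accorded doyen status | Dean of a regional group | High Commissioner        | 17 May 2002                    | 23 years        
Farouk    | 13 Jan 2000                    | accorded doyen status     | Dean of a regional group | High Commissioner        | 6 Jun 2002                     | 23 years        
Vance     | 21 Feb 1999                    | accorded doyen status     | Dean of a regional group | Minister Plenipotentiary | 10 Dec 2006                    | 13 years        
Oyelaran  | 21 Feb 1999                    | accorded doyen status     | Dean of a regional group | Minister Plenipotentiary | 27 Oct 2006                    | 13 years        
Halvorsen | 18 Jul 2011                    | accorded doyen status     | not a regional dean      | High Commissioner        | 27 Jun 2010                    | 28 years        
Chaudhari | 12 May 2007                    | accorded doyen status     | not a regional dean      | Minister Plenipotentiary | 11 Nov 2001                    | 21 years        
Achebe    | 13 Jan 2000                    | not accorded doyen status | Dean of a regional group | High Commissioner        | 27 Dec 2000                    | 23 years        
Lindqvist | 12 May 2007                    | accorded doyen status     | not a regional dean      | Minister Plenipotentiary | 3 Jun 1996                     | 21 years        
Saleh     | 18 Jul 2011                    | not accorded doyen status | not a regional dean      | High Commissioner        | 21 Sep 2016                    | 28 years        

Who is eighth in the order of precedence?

By class of mission: Farouk, Horvat, Achebe, Saleh and Halvorsen (High Commissioner); then Vance, Oyelaran, Chaudhari and Lindqvist (Minister Plenipotentiary).
Among Farouk, Horvat, Achebe, Saleh and Halvorsen, Dean of a regional group before not a regional dean: Farouk, Horvat and Achebe (Dean of a regional group) before Saleh and Halvorsen (not a regional dean).
Farouk, Horvat and Achebe all have years accredited 23 years, so the next rule applies.
Farouk, Horvat and Achebe all have date of presenting credentials 13 Jan 2000, so the next rule applies.
Among Farouk, Horvat and Achebe, by date of arrival in the capital (later first): Farouk (6 Jun 2002) before Horvat (17 May 2002) before Achebe (27 Dec 2000).
Saleh and Halvorsen both have years accredited 28 years, so the next rule applies.
Saleh and Halvorsen both have date of presenting credentials 18 Jul 2011, so the next rule applies.
Among Saleh and Halvorsen, by date of arrival in the capital (later first): Saleh (21 Sep 2016) before Halvorsen (27 Jun 2010).
Among Vance, Oyelaran, Chaudhari and Lindqvist, Dean of a regional group before not a regional dean: Vance and Oyelaran (Dean of a regional group) before Chaudhari and Lindqvist (not a regional dean).
Vance and Oyelaran both have years accredited 13 years, so the next rule applies.
Vance and Oyelaran both have date of presenting credentials 21 Feb 1999, so the next rule applies.
Among Vance and Oyelaran, by date of arrival in the capital (later first): Vance (10 Dec 2006) before Oyelaran (27 Oct 2006).
Chaudhari and Lindqvist both have years accredited 21 years, so the next rule applies.
Chaudhari and Lindqvist both have date of presenting credentials 12 May 2007, so the next rule applies.
Among Chaudhari and Lindqvist, by date of arrival in the capital (later first): Chaudhari (11 Nov 2001) before Lindqvist (3 Jun 1996).
Order: Farouk, Horvat, Achebe, Saleh, Halvorsen, Vance, Oyelaran, Chaudhari, Lindqvist.

Chaudhari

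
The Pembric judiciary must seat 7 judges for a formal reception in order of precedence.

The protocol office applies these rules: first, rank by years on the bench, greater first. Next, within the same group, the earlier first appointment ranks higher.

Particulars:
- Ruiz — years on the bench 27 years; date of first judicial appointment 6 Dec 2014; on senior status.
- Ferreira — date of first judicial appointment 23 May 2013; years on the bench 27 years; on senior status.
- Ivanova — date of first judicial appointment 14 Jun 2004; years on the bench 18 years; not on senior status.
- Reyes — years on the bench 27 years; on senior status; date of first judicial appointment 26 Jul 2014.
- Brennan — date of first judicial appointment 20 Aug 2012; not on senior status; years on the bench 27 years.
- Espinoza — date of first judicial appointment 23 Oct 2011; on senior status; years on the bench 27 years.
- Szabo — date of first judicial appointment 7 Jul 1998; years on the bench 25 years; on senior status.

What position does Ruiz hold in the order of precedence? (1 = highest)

5

By years on the bench (higher first): Espinoza, Brennan, Ferreira, Reyes and Ruiz (each 27 years); then Szabo (25 years); then Ivanova (18 years).
Among Espinoza, Brennan, Ferreira, Reyes and Ruiz, by date of first judicial appointment (earlier first): Espinoza (23 Oct 2011) before Brennan (20 Aug 2012) before Ferreira (23 May 2013) before Reyes (26 Jul 2014) before Ruiz (6 Dec 2014).
Order: Espinoza, Brennan, Ferreira, Reyes, Ruiz, Szabo, Ivanova. So position 5.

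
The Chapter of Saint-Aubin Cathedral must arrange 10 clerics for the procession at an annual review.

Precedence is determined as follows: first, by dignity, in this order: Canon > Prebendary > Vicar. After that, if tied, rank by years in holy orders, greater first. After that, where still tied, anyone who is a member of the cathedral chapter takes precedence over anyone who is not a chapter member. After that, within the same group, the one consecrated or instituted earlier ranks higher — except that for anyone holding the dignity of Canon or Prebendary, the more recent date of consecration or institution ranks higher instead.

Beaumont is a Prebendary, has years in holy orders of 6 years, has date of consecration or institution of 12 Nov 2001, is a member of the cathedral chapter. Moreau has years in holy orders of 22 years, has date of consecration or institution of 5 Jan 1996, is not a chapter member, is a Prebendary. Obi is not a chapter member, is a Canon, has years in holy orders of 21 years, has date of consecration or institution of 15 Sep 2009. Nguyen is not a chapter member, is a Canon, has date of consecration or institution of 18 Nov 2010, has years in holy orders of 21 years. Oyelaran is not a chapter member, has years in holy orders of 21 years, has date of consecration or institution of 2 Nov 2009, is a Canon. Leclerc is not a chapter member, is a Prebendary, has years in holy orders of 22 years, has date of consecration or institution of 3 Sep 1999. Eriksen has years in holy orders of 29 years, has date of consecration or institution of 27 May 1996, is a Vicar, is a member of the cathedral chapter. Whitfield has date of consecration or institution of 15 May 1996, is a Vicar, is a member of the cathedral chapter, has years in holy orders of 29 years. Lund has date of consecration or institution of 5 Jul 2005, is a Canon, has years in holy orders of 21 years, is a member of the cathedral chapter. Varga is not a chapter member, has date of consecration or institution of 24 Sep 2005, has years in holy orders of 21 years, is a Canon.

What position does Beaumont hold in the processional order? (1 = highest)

8

By dignity: Lund, Nguyen, Oyelaran, Obi and Varga (Canon); then Leclerc, Moreau and Beaumont (Prebendary); then Whitfield and Eriksen (Vicar).
Lund, Nguyen, Oyelaran, Obi and Varga all have years in holy orders 21 years, so the next rule applies.
Among Lund, Nguyen, Oyelaran, Obi and Varga, a member of the cathedral chapter before not a chapter member: Lund (a member of the cathedral chapter) before Nguyen, Oyelaran, Obi and Varga (not a chapter member).
Among Nguyen, Oyelaran, Obi and Varga, by date of consecration or institution (later first) (reversed rule for this group): Nguyen (18 Nov 2010) before Oyelaran (2 Nov 2009) before Obi (15 Sep 2009) before Varga (24 Sep 2005).
Among Leclerc, Moreau and Beaumont, by years in holy orders (higher first): Leclerc and Moreau (22 years) before Beaumont (6 years).
Leclerc and Moreau are each not a chapter member, so the next rule applies.
Among Leclerc and Moreau, by date of consecration or institution (later first) (reversed rule for this group): Leclerc (3 Sep 1999) before Moreau (5 Jan 1996).
Whitfield and Eriksen both have years in holy orders 29 years, so the next rule applies.
Whitfield and Eriksen are each a member of the cathedral chapter, so the next rule applies.
Among Whitfield and Eriksen, by date of consecration or institution (earlier first): Whitfield (15 May 1996) before Eriksen (27 May 1996).
Order: Lund, Nguyen, Oyelaran, Obi, Varga, Leclerc, Moreau, Beaumont, Whitfield, Eriksen. So position 8.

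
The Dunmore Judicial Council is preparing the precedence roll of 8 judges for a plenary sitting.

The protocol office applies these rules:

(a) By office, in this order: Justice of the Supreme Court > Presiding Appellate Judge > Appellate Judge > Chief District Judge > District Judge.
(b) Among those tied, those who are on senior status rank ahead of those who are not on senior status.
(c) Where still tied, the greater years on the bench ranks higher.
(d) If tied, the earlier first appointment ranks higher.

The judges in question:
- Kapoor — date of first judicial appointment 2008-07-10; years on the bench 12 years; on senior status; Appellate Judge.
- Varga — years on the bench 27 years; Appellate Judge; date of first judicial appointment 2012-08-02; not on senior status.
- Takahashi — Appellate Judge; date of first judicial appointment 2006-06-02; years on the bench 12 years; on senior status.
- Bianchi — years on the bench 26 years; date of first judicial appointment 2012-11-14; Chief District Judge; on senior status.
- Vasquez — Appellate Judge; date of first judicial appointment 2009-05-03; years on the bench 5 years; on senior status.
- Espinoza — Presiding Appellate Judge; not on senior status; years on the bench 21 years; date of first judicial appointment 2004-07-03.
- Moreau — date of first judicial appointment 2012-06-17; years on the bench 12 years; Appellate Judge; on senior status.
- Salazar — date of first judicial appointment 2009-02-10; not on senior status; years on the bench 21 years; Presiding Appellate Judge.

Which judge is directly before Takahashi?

By office: Espinoza and Salazar (Presiding Appellate Judge); then Takahashi, Kapoor, Moreau, Vasquez and Varga (Appellate Judge); then Bianchi (Chief District Judge).
Espinoza and Salazar are each not on senior status, so the next rule applies.
Espinoza and Salazar both have years on the bench 21 years, so the next rule applies.
Among Espinoza and Salazar, by date of first judicial appointment (earlier first): Espinoza (2004-07-03) before Salazar (2009-02-10).
Among Takahashi, Kapoor, Moreau, Vasquez and Varga, on senior status before not on senior status: Takahashi, Kapoor, Moreau and Vasquez (on senior status) before Varga (not on senior status).
Among Takahashi, Kapoor, Moreau and Vasquez, by years on the bench (higher first): Takahashi, Kapoor and Moreau (12 years) before Vasquez (5 years).
Among Takahashi, Kapoor and Moreau, by date of first judicial appointment (earlier first): Takahashi (2006-06-02) before Kapoor (2008-07-10) before Moreau (2012-06-17).
Order: Espinoza, Salazar, Takahashi, Kapoor, Moreau, Vasquez, Varga, Bianchi.

Salazar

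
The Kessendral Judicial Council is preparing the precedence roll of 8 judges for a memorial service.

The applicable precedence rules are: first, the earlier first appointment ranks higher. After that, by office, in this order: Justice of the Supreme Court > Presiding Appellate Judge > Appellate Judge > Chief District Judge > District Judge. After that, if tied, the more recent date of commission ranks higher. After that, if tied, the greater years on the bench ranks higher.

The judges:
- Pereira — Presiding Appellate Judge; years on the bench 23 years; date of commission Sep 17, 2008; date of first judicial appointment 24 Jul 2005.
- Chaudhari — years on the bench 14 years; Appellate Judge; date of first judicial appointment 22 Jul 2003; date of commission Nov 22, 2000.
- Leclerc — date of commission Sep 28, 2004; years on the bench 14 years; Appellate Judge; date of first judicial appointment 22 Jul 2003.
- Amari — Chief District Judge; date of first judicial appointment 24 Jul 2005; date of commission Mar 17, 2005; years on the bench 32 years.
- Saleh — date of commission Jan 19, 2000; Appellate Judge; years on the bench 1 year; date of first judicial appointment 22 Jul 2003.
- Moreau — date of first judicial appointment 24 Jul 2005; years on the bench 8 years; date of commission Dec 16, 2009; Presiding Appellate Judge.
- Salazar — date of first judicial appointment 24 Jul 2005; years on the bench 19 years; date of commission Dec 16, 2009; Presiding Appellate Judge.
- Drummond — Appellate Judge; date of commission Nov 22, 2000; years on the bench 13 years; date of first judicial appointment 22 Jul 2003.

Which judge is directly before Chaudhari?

Leclerc

By date of first judicial appointment (earlier first): Leclerc, Chaudhari, Drummond and Saleh (each 22 Jul 2003); then Salazar, Moreau, Pereira and Amari (each 24 Jul 2005).
Leclerc, Chaudhari, Drummond and Saleh are each Appellate Judge, so the next rule applies.
Among Leclerc, Chaudhari, Drummond and Saleh, by date of commission (later first): Leclerc (Sep 28, 2004) before Chaudhari and Drummond (Nov 22, 2000) before Saleh (Jan 19, 2000).
Among Chaudhari and Drummond, by years on the bench (higher first): Chaudhari (14 years) before Drummond (13 years).
Among Salazar, Moreau, Pereira and Amari, by office: Salazar, Moreau and Pereira (Presiding Appellate Judge) before Amari (Chief District Judge).
Among Salazar, Moreau and Pereira, by date of commission (later first): Salazar and Moreau (Dec 16, 2009) before Pereira (Sep 17, 2008).
Among Salazar and Moreau, by years on the bench (higher first): Salazar (19 years) before Moreau (8 years).
Order: Leclerc, Chaudhari, Drummond, Saleh, Salazar, Moreau, Pereira, Amari.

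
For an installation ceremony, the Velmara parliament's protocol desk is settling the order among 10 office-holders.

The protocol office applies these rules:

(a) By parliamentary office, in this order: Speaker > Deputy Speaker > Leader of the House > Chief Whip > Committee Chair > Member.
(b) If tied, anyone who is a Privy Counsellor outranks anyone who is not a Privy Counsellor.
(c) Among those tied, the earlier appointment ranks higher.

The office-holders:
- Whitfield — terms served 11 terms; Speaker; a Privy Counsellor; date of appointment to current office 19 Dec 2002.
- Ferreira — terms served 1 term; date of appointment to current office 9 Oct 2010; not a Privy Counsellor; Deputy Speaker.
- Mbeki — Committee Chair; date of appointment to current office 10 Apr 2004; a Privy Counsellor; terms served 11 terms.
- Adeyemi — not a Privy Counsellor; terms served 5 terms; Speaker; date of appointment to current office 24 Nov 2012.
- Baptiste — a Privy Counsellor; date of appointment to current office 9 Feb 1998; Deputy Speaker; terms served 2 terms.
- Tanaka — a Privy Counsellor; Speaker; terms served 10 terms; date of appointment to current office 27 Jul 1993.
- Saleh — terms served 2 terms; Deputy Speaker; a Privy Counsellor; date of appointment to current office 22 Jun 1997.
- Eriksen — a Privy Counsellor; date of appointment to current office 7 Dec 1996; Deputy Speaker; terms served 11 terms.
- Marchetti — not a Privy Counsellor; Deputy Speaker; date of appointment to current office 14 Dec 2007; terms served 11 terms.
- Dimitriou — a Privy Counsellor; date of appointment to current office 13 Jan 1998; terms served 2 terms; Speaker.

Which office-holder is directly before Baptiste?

Saleh

By parliamentary office: Tanaka, Dimitriou, Whitfield and Adeyemi (Speaker); then Eriksen, Saleh, Baptiste, Marchetti and Ferreira (Deputy Speaker); then Mbeki (Committee Chair).
Among Tanaka, Dimitriou, Whitfield and Adeyemi, a Privy Counsellor before not a Privy Counsellor: Tanaka, Dimitriou and Whitfield (a Privy Counsellor) before Adeyemi (not a Privy Counsellor).
Among Tanaka, Dimitriou and Whitfield, by date of appointment to current office (earlier first): Tanaka (27 Jul 1993) before Dimitriou (13 Jan 1998) before Whitfield (19 Dec 2002).
Among Eriksen, Saleh, Baptiste, Marchetti and Ferreira, a Privy Counsellor before not a Privy Counsellor: Eriksen, Saleh and Baptiste (a Privy Counsellor) before Marchetti and Ferreira (not a Privy Counsellor).
Among Eriksen, Saleh and Baptiste, by date of appointment to current office (earlier first): Eriksen (7 Dec 1996) before Saleh (22 Jun 1997) before Baptiste (9 Feb 1998).
Among Marchetti and Ferreira, by date of appointment to current office (earlier first): Marchetti (14 Dec 2007) before Ferreira (9 Oct 2010).
Order: Tanaka, Dimitriou, Whitfield, Adeyemi, Eriksen, Saleh, Baptiste, Marchetti, Ferreira, Mbeki.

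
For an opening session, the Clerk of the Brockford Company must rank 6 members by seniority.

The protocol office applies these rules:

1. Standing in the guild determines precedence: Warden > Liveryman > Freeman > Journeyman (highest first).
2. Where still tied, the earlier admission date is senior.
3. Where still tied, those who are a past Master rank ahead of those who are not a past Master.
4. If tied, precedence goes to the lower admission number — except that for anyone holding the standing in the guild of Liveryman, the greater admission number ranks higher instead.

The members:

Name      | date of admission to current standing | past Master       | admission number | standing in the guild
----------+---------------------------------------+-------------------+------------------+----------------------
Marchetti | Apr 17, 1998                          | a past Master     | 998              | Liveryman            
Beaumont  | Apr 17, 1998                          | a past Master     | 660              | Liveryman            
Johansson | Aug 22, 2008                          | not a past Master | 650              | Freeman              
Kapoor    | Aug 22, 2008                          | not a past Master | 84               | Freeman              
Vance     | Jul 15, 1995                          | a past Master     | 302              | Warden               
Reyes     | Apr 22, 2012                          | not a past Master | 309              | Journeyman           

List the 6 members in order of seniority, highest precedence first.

Vance, Marchetti, Beaumont, Kapoor, Johansson, Reyes

By standing in the guild: Vance (Warden); then Marchetti and Beaumont (Liveryman); then Kapoor and Johansson (Freeman); then Reyes (Journeyman).
Marchetti and Beaumont both have date of admission to current standing Apr 17, 1998, so the next rule applies.
Marchetti and Beaumont are each a past Master, so the next rule applies.
Among Marchetti and Beaumont, by admission number (higher first) (reversed rule for this group): Marchetti (998) before Beaumont (660).
Kapoor and Johansson both have date of admission to current standing Aug 22, 2008, so the next rule applies.
Kapoor and Johansson are each not a past Master, so the next rule applies.
Among Kapoor and Johansson, by admission number (lower first): Kapoor (84) before Johansson (650).
Full order: Vance, Marchetti, Beaumont, Kapoor, Johansson, Reyes.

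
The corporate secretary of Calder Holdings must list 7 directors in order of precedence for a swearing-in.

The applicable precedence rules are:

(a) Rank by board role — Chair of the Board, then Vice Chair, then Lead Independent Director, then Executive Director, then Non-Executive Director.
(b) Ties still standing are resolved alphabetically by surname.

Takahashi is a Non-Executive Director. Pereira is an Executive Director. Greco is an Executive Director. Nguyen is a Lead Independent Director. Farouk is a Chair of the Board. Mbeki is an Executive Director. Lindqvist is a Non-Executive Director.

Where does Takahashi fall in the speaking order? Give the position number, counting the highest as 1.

7

By board role: Farouk (Chair of the Board); then Nguyen (Lead Independent Director); then Greco, Mbeki and Pereira (Executive Director); then Lindqvist and Takahashi (Non-Executive Director).
Among Greco, Mbeki and Pereira, alphabetically by surname: Greco before Mbeki before Pereira.
Among Lindqvist and Takahashi, alphabetically by surname: Lindqvist before Takahashi.
Order: Farouk, Nguyen, Greco, Mbeki, Pereira, Lindqvist, Takahashi. So position 7.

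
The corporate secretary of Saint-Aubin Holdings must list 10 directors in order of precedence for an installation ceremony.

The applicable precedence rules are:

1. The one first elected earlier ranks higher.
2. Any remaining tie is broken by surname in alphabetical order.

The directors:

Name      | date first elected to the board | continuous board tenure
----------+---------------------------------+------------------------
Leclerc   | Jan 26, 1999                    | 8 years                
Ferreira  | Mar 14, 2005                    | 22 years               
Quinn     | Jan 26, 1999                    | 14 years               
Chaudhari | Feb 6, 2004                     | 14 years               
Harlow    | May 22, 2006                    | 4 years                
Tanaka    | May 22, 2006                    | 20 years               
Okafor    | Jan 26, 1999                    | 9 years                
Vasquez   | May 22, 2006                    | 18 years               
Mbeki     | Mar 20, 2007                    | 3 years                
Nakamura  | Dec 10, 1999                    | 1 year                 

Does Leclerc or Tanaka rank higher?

By date first elected to the board (earlier first): Leclerc, Okafor and Quinn (each Jan 26, 1999); then Nakamura (Dec 10, 1999); then Chaudhari (Feb 6, 2004); then Ferreira (Mar 14, 2005); then Harlow, Tanaka and Vasquez (each May 22, 2006); then Mbeki (Mar 20, 2007).
Among Leclerc, Okafor and Quinn, alphabetically by surname: Leclerc before Okafor before Quinn.
Among Harlow, Tanaka and Vasquez, alphabetically by surname: Harlow before Tanaka before Vasquez.
So Leclerc takes precedence.

Leclerc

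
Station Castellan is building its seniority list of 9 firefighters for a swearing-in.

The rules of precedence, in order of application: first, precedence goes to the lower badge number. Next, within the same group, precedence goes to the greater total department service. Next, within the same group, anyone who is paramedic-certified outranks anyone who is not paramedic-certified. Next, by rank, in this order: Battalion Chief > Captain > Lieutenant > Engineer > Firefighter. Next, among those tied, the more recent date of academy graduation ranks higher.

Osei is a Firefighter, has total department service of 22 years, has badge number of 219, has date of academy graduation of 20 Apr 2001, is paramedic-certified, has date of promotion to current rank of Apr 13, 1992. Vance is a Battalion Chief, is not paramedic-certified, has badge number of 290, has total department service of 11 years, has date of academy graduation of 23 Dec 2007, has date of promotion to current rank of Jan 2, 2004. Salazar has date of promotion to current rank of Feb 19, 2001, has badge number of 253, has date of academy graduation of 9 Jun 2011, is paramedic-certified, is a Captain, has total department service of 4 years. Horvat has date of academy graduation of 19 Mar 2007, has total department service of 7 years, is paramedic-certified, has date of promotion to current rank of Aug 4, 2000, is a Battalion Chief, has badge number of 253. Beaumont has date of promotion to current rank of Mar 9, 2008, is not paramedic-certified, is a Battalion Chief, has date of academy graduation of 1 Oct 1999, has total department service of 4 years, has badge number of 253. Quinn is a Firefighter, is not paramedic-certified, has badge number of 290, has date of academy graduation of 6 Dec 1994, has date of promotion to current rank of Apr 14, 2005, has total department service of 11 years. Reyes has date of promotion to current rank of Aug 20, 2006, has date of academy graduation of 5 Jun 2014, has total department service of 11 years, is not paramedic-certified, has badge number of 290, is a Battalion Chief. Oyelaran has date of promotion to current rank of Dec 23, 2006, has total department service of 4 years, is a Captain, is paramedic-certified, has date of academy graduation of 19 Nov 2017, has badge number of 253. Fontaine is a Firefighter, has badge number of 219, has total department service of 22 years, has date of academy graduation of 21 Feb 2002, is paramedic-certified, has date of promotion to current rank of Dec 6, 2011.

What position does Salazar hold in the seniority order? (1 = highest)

5

By badge number (lower first): Fontaine and Osei (both 219); then Horvat, Oyelaran, Salazar and Beaumont (each 253); then Reyes, Vance and Quinn (each 290).
Fontaine and Osei both have total department service 22 years, so the next rule applies.
Fontaine and Osei are each paramedic-certified, so the next rule applies.
Fontaine and Osei are each Firefighter, so the next rule applies.
Among Fontaine and Osei, by date of academy graduation (later first): Fontaine (21 Feb 2002) before Osei (20 Apr 2001).
Among Horvat, Oyelaran, Salazar and Beaumont, by total department service (higher first): Horvat (7 years) before Oyelaran, Salazar and Beaumont (4 years).
Among Oyelaran, Salazar and Beaumont, paramedic-certified before not paramedic-certified: Oyelaran and Salazar (paramedic-certified) before Beaumont (not paramedic-certified).
Oyelaran and Salazar are each Captain, so the next rule applies.
Among Oyelaran and Salazar, by date of academy graduation (later first): Oyelaran (19 Nov 2017) before Salazar (9 Jun 2011).
Reyes, Vance and Quinn all have total department service 11 years, so the next rule applies.
Reyes, Vance and Quinn are each not paramedic-certified, so the next rule applies.
Among Reyes, Vance and Quinn, by rank: Reyes and Vance (Battalion Chief) before Quinn (Firefighter).
Among Reyes and Vance, by date of academy graduation (later first): Reyes (5 Jun 2014) before Vance (23 Dec 2007).
Order: Fontaine, Osei, Horvat, Oyelaran, Salazar, Beaumont, Reyes, Vance, Quinn. So position 5.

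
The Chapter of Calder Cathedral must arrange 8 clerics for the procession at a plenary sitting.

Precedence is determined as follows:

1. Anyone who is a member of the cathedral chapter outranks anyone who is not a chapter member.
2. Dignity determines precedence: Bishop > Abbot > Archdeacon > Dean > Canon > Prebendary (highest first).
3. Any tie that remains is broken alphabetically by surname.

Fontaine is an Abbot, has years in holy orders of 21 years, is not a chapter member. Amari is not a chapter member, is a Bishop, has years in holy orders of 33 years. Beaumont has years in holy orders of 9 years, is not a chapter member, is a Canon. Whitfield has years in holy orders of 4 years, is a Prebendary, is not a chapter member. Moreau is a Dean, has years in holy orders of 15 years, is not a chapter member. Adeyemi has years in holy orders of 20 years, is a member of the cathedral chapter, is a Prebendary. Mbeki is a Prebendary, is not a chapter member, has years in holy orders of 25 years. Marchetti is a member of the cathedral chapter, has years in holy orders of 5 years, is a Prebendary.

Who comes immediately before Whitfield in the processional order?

By the first rule: Adeyemi and Marchetti (both a member of the cathedral chapter); then Amari, Fontaine, Moreau, Beaumont, Mbeki and Whitfield (each not a chapter member).
Adeyemi and Marchetti are each Prebendary, so the next rule applies.
Among Adeyemi and Marchetti, alphabetically by surname: Adeyemi before Marchetti.
Among Amari, Fontaine, Moreau, Beaumont, Mbeki and Whitfield, by dignity: Amari (Bishop) before Fontaine (Abbot) before Moreau (Dean) before Beaumont (Canon) before Mbeki and Whitfield (Prebendary).
Among Mbeki and Whitfield, alphabetically by surname: Mbeki before Whitfield.
Order: Adeyemi, Marchetti, Amari, Fontaine, Moreau, Beaumont, Mbeki, Whitfield.

Mbeki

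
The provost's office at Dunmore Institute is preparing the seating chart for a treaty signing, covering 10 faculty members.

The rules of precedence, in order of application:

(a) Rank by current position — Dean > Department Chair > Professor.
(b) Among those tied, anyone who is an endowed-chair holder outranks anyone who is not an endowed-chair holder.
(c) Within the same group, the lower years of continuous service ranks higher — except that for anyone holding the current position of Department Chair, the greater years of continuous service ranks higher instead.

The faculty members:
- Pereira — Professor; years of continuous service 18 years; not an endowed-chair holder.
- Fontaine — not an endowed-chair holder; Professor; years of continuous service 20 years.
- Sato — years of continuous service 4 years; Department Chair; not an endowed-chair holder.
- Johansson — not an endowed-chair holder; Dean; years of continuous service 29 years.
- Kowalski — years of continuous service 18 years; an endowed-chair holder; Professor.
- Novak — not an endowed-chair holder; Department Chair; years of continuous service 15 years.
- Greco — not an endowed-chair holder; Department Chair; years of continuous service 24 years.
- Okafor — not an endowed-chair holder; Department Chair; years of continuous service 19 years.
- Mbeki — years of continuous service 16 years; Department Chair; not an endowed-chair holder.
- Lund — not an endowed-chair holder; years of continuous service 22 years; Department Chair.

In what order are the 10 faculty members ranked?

Johansson, Greco, Lund, Okafor, Mbeki, Novak, Sato, Kowalski, Pereira, Fontaine

By current position: Johansson (Dean); then Greco, Lund, Okafor, Mbeki, Novak and Sato (Department Chair); then Kowalski, Pereira and Fontaine (Professor).
Greco, Lund, Okafor, Mbeki, Novak and Sato are each not an endowed-chair holder, so the next rule applies.
Among Greco, Lund, Okafor, Mbeki, Novak and Sato, by years of continuous service (higher first) (reversed rule for this group): Greco (24 years) before Lund (22 years) before Okafor (19 years) before Mbeki (16 years) before Novak (15 years) before Sato (4 years).
Among Kowalski, Pereira and Fontaine, an endowed-chair holder before not an endowed-chair holder: Kowalski (an endowed-chair holder) before Pereira and Fontaine (not an endowed-chair holder).
Among Pereira and Fontaine, by years of continuous service (lower first): Pereira (18 years) before Fontaine (20 years).
Full order: Johansson, Greco, Lund, Okafor, Mbeki, Novak, Sato, Kowalski, Pereira, Fontaine.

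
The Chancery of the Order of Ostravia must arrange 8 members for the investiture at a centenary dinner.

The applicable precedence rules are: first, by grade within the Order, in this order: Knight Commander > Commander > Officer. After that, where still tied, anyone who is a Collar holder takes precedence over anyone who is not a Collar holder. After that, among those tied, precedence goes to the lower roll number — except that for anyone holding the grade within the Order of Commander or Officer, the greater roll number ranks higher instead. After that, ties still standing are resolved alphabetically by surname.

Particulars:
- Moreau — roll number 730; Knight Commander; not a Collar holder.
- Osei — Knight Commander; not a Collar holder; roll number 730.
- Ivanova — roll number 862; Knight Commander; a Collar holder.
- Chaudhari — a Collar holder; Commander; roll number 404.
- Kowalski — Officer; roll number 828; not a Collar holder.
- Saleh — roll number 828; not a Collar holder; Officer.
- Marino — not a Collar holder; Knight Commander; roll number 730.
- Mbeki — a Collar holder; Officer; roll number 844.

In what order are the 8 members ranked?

Ivanova, Marino, Moreau, Osei, Chaudhari, Mbeki, Kowalski, Saleh

By grade within the Order: Ivanova, Marino, Moreau and Osei (Knight Commander); then Chaudhari (Commander); then Mbeki, Kowalski and Saleh (Officer).
Among Ivanova, Marino, Moreau and Osei, a Collar holder before not a Collar holder: Ivanova (a Collar holder) before Marino, Moreau and Osei (not a Collar holder).
Marino, Moreau and Osei all have roll number 730, so the next rule applies.
Among Marino, Moreau and Osei, alphabetically by surname: Marino before Moreau before Osei.
Among Mbeki, Kowalski and Saleh, a Collar holder before not a Collar holder: Mbeki (a Collar holder) before Kowalski and Saleh (not a Collar holder).
Kowalski and Saleh both have roll number 828, so the next rule applies.
Among Kowalski and Saleh, alphabetically by surname: Kowalski before Saleh.
Full order: Ivanova, Marino, Moreau, Osei, Chaudhari, Mbeki, Kowalski, Saleh.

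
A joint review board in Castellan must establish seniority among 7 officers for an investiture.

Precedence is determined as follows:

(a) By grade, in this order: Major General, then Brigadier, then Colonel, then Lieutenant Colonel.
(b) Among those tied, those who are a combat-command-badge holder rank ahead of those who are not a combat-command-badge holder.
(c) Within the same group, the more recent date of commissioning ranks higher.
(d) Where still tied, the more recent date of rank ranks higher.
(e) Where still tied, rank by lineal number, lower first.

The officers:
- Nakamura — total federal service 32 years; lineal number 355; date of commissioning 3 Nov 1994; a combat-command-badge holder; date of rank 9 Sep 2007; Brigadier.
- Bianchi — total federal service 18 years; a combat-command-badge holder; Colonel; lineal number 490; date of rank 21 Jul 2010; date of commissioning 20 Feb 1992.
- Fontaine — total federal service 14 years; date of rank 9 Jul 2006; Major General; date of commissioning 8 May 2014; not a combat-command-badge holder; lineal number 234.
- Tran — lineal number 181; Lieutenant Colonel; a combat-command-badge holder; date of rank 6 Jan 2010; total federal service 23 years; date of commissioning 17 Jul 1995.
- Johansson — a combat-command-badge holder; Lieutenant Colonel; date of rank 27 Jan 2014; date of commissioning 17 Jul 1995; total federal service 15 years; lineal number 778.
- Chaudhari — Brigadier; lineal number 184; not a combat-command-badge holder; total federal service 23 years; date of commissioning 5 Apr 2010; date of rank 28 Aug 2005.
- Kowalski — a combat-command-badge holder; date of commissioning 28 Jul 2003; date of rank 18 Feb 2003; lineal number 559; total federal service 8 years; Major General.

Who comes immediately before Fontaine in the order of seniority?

By grade: Kowalski and Fontaine (Major General); then Nakamura and Chaudhari (Brigadier); then Bianchi (Colonel); then Johansson and Tran (Lieutenant Colonel).
Among Kowalski and Fontaine, a combat-command-badge holder before not a combat-command-badge holder: Kowalski (a combat-command-badge holder) before Fontaine (not a combat-command-badge holder).
Among Nakamura and Chaudhari, a combat-command-badge holder before not a combat-command-badge holder: Nakamura (a combat-command-badge holder) before Chaudhari (not a combat-command-badge holder).
Johansson and Tran are each a combat-command-badge holder, so the next rule applies.
Johansson and Tran both have date of commissioning 17 Jul 1995, so the next rule applies.
Among Johansson and Tran, by date of rank (later first): Johansson (27 Jan 2014) before Tran (6 Jan 2010).
Order: Kowalski, Fontaine, Nakamura, Chaudhari, Bianchi, Johansson, Tran.

Kowalski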